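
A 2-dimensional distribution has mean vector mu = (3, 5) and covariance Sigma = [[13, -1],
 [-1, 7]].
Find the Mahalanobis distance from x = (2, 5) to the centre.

Step 1 — centre the observation: (x - mu) = (-1, 0).

Step 2 — invert Sigma. det(Sigma) = 13·7 - (-1)² = 90.
  Sigma^{-1} = (1/det) · [[d, -b], [-b, a]] = [[0.0778, 0.0111],
 [0.0111, 0.1444]].

Step 3 — form the quadratic (x - mu)^T · Sigma^{-1} · (x - mu):
  Sigma^{-1} · (x - mu) = (-0.0778, -0.0111).
  (x - mu)^T · [Sigma^{-1} · (x - mu)] = (-1)·(-0.0778) + (0)·(-0.0111) = 0.0778.

Step 4 — take square root: d = √(0.0778) ≈ 0.2789.

d(x, mu) = √(0.0778) ≈ 0.2789


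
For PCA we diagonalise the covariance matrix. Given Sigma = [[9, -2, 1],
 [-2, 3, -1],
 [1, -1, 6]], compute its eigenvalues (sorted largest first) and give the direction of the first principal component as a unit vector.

Step 1 — characteristic polynomial p(λ) = det(λI - Sigma) = λ³ - tr·λ² + c_1·λ - det, where tr = trace, c_1 = sum of the principal 2×2 minors, det = det(Sigma):
  tr = 9 + 3 + 6 = 18,
  c_1 = (9·3 - (-2)²) + (9·6 - (1)²) + (3·6 - (-1)²) = 23 + 53 + 17 = 93,
  det = 9·(3·6 - (-1)²) - (-2)·((-2)·6 - (-1)·(1)) + (1)·((-2)·(-1) - 3·(1)) = 9·(17) - (-2)·(-11) + (1)·(-1) = 130.
  So p(λ) = λ³ - 18λ² + 93λ - 130.
Step 2 — look for an integer root (rational root theorem: any rational root is an integer divisor of 130). Testing λ = 10:
  p(10) = 1000 - 1800 + 930 - 130 = 0  ✓
  Dividing out (λ - 10): p(λ) = (λ - 10)(λ² - 8λ + 13).
Step 3 — remaining eigenvalues from the quadratic λ² - 8λ + 13 = 0:
  Δ = 8² - 4·13 = 64 - 52 = 12,  λ = (8 ± √12)/2 = (8 ± 3.4641)/2 ≈ 5.7321 or 2.2679.
  Sorted: λ_1 = 10,  λ_2 = 5.7321,  λ_3 = 2.2679  (check: sum = 18 = tr ✓).

Step 4 — unit eigenvector for λ_1 = 10: v spans the null space of (Sigma - λ_1 I), whose rows are
  r_1 = (-1, -2, 1),  r_2 = (-2, -7, -1),  r_3 = (1, -1, -4).
  v is orthogonal to every row, so take v ∝ r_1 × r_2 = ((-2)·(-1) - (1)·(-7), (1)·(-2) - (-1)·(-1), (-1)·(-7) - (-2)·(-2)) = (9, -3, 3).
  Rescale (divide by 3): u = (3, -1, 1).
  ||u|| = √((3)² + (-1)² + (1)²) = √(11) ≈ 3.3166,  v_1 = u/||u|| ≈ (0.9045, -0.3015, 0.3015) (||v_1|| = 1).

λ_1 = 10,  λ_2 = 5.7321,  λ_3 = 2.2679;  v_1 ≈ (0.9045, -0.3015, 0.3015)


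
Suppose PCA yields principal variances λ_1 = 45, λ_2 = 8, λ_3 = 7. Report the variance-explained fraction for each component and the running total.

Step 1 — total variance = trace(Sigma) = Σ λ_i = 45 + 8 + 7 = 60.

Step 2 — fraction explained by component i = λ_i / Σ λ:
  PC1: 45/60 = 0.75
  PC2: 8/60 = 0.1333
  PC3: 7/60 = 0.1167

Step 3 — cumulative fraction after k components = (λ_1 + ... + λ_k) / Σ λ:
  k = 1: 45/60 = 0.75
  k = 2: (45 + 8)/60 = 53/60 = 0.8833
  k = 3: (45 + 8 + 7)/60 = 60/60 = 1

Summary (fraction, with percent):

explained: PC1 0.75 (75%), PC2 0.1333 (13.33%), PC3 0.1167 (11.67%);  cumulative: 0.75, 0.8833, 1


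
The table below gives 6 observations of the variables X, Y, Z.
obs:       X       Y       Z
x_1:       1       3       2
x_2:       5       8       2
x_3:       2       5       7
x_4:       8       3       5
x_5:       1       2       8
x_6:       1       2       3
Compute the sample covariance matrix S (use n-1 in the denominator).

Step 1 — column means:
  mean(X) = (1 + 5 + 2 + 8 + 1 + 1) / 6 = 18/6 = 3
  mean(Y) = (3 + 8 + 5 + 3 + 2 + 2) / 6 = 23/6 = 3.8333
  mean(Z) = (2 + 2 + 7 + 5 + 8 + 3) / 6 = 27/6 = 4.5

Step 2 — sample covariance S[i,j] = (1/(n-1)) · Σ_k (x_{k,i} - mean_i) · (x_{k,j} - mean_j), with n-1 = 5.
  S[X,X] = ((-2)·(-2) + (2)·(2) + (-1)·(-1) + (5)·(5) + (-2)·(-2) + (-2)·(-2)) / 5 = 42/5 = 8.4
  S[X,Y] = ((-2)·(-0.8333) + (2)·(4.1667) + (-1)·(1.1667) + (5)·(-0.8333) + (-2)·(-1.8333) + (-2)·(-1.8333)) / 5 = 12/5 = 2.4
  S[X,Z] = ((-2)·(-2.5) + (2)·(-2.5) + (-1)·(2.5) + (5)·(0.5) + (-2)·(3.5) + (-2)·(-1.5)) / 5 = -4/5 = -0.8
  S[Y,Y] = ((-0.8333)·(-0.8333) + (4.1667)·(4.1667) + (1.1667)·(1.1667) + (-0.8333)·(-0.8333) + (-1.8333)·(-1.8333) + (-1.8333)·(-1.8333)) / 5 = 26.8333/5 = 5.3667
  S[Y,Z] = ((-0.8333)·(-2.5) + (4.1667)·(-2.5) + (1.1667)·(2.5) + (-0.8333)·(0.5) + (-1.8333)·(3.5) + (-1.8333)·(-1.5)) / 5 = -9.5/5 = -1.9
  S[Z,Z] = ((-2.5)·(-2.5) + (-2.5)·(-2.5) + (2.5)·(2.5) + (0.5)·(0.5) + (3.5)·(3.5) + (-1.5)·(-1.5)) / 5 = 33.5/5 = 6.7

S is symmetric (S[j,i] = S[i,j]). Assembling:

S = [[8.4, 2.4, -0.8],
 [2.4, 5.3667, -1.9],
 [-0.8, -1.9, 6.7]]


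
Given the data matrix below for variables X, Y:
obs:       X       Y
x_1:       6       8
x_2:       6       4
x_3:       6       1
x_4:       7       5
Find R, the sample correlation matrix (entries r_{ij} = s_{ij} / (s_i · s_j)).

Step 1 — column means:
  mean(X) = (6 + 6 + 6 + 7) / 4 = 25/4 = 6.25
  mean(Y) = (8 + 4 + 1 + 5) / 4 = 18/4 = 4.5

Step 2 — sample variances and covariances s[i,j] = (1/(n-1)) · Σ_k (x_{k,i} - mean_i) · (x_{k,j} - mean_j), with n-1 = 3:
  s[X,X] = ((-0.25)·(-0.25) + (-0.25)·(-0.25) + (-0.25)·(-0.25) + (0.75)·(0.75)) / 3 = 0.75/3 = 0.25
  s[X,Y] = ((-0.25)·(3.5) + (-0.25)·(-0.5) + (-0.25)·(-3.5) + (0.75)·(0.5)) / 3 = 0.5/3 = 0.1667
  s[Y,Y] = ((3.5)·(3.5) + (-0.5)·(-0.5) + (-3.5)·(-3.5) + (0.5)·(0.5)) / 3 = 25/3 = 8.3333
  Sample standard deviations s_i = √(s[i,i]):
  s(X) = √(0.25) = 0.5
  s(Y) = √(8.3333) = 2.8868

Step 3 — r_{ij} = s_{ij} / (s_i · s_j):
  r[X,X] = 1 (diagonal).
  r[X,Y] = 0.1667 / (0.5 · 2.8868) = 0.1667 / 1.4434 = 0.1155
  r[Y,Y] = 1 (diagonal).

R is symmetric with unit diagonal. Assembling:

R = [[1, 0.1155],
 [0.1155, 1]]


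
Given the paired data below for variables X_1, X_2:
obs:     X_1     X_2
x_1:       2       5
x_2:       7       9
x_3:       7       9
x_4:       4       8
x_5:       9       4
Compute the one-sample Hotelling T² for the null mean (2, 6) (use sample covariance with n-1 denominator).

Step 1 — sample mean vector:
  mean(X_1) = (2 + 7 + 7 + 4 + 9) / 5 = 29/5 = 5.8
  mean(X_2) = (5 + 9 + 9 + 8 + 4) / 5 = 35/5 = 7
  x̄ = (5.8, 7),  deviation x̄ - mu_0 = (5.8, 7) - (2, 6) = (3.8, 1).

Step 2 — sample covariance matrix, S[i,j] = (1/(n-1)) · Σ_k (x_{k,i} - mean_i) · (x_{k,j} - mean_j), divisor n-1 = 4:
  S[X_1,X_1] = ((-3.8)·(-3.8) + (1.2)·(1.2) + (1.2)·(1.2) + (-1.8)·(-1.8) + (3.2)·(3.2)) / 4 = 30.8/4 = 7.7
  S[X_1,X_2] = ((-3.8)·(-2) + (1.2)·(2) + (1.2)·(2) + (-1.8)·(1) + (3.2)·(-3)) / 4 = 1/4 = 0.25
  S[X_2,X_2] = ((-2)·(-2) + (2)·(2) + (2)·(2) + (1)·(1) + (-3)·(-3)) / 4 = 22/4 = 5.5
  S = [[7.7, 0.25],
 [0.25, 5.5]].

Step 3 — invert S. det(S) = 7.7·5.5 - (0.25)² = 42.2875.
  S^{-1} = (1/det) · [[d, -b], [-b, a]] = [[0.1301, -0.0059],
 [-0.0059, 0.1821]].

Step 4 — quadratic form (x̄ - mu_0)^T · S^{-1} · (x̄ - mu_0):
  S^{-1} · (x̄ - mu_0) = (0.4883, 0.1596),
  (x̄ - mu_0)^T · [...] = (3.8)·(0.4883) + (1)·(0.1596) = 2.0153.

Step 5 — scale by n: T² = 5 · 2.0153 = 10.0763.

T² ≈ 10.0763


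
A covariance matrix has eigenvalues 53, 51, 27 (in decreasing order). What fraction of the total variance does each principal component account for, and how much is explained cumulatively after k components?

Step 1 — total variance = trace(Sigma) = Σ λ_i = 53 + 51 + 27 = 131.

Step 2 — fraction explained by component i = λ_i / Σ λ:
  PC1: 53/131 = 0.4046
  PC2: 51/131 = 0.3893
  PC3: 27/131 = 0.2061

Step 3 — cumulative fraction after k components = (λ_1 + ... + λ_k) / Σ λ:
  k = 1: 53/131 = 0.4046
  k = 2: (53 + 51)/131 = 104/131 = 0.7939
  k = 3: (53 + 51 + 27)/131 = 131/131 = 1

Summary (fraction, with percent):

explained: PC1 0.4046 (40.46%), PC2 0.3893 (38.93%), PC3 0.2061 (20.61%);  cumulative: 0.4046, 0.7939, 1


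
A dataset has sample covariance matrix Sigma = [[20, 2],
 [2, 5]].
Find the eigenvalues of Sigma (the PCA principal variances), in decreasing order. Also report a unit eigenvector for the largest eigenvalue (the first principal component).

Step 1 — characteristic polynomial of 2×2 Sigma:
  det(Sigma - λI) = λ² - trace · λ + det = 0.
  trace = 20 + 5 = 25, det = 20·5 - (2)² = 96.
Step 2 — discriminant:
  Δ = trace² - 4·det = 625 - 384 = 241.
Step 3 — eigenvalues:
  λ = (trace ± √Δ)/2 = (25 ± 15.5242)/2,
  λ_1 = 20.2621,  λ_2 = 4.7379.

Step 4 — unit eigenvector for λ_1: solve (Sigma - λ_1 I)v = 0. First row:
  (20 - 20.2621)·v_x + (2)·v_y = 0, i.e. (-0.2621)·v_x + (2)·v_y = 0,
  so v ∝ (b, λ_1 - a) = (2, 0.2621) = u.
  ||u|| = √((2)² + (0.2621)²) = √(4.0687) ≈ 2.0171,
  v_1 = u/||u|| ≈ (0.9915, 0.1299) (||v_1|| = 1).

λ_1 = 20.2621,  λ_2 = 4.7379;  v_1 ≈ (0.9915, 0.1299)


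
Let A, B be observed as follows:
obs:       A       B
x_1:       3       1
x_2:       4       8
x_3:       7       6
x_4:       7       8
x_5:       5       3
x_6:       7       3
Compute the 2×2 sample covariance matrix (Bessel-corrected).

Step 1 — column means:
  mean(A) = (3 + 4 + 7 + 7 + 5 + 7) / 6 = 33/6 = 5.5
  mean(B) = (1 + 8 + 6 + 8 + 3 + 3) / 6 = 29/6 = 4.8333

Step 2 — sample covariance S[i,j] = (1/(n-1)) · Σ_k (x_{k,i} - mean_i) · (x_{k,j} - mean_j), with n-1 = 5.
  S[A,A] = ((-2.5)·(-2.5) + (-1.5)·(-1.5) + (1.5)·(1.5) + (1.5)·(1.5) + (-0.5)·(-0.5) + (1.5)·(1.5)) / 5 = 15.5/5 = 3.1
  S[A,B] = ((-2.5)·(-3.8333) + (-1.5)·(3.1667) + (1.5)·(1.1667) + (1.5)·(3.1667) + (-0.5)·(-1.8333) + (1.5)·(-1.8333)) / 5 = 9.5/5 = 1.9
  S[B,B] = ((-3.8333)·(-3.8333) + (3.1667)·(3.1667) + (1.1667)·(1.1667) + (3.1667)·(3.1667) + (-1.8333)·(-1.8333) + (-1.8333)·(-1.8333)) / 5 = 42.8333/5 = 8.5667

S is symmetric (S[j,i] = S[i,j]). Assembling:

S = [[3.1, 1.9],
 [1.9, 8.5667]]


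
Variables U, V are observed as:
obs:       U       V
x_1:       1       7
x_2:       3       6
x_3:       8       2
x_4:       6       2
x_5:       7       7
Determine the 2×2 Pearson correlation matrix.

Step 1 — column means:
  mean(U) = (1 + 3 + 8 + 6 + 7) / 5 = 25/5 = 5
  mean(V) = (7 + 6 + 2 + 2 + 7) / 5 = 24/5 = 4.8

Step 2 — sample variances and covariances s[i,j] = (1/(n-1)) · Σ_k (x_{k,i} - mean_i) · (x_{k,j} - mean_j), with n-1 = 4:
  s[U,U] = ((-4)·(-4) + (-2)·(-2) + (3)·(3) + (1)·(1) + (2)·(2)) / 4 = 34/4 = 8.5
  s[U,V] = ((-4)·(2.2) + (-2)·(1.2) + (3)·(-2.8) + (1)·(-2.8) + (2)·(2.2)) / 4 = -18/4 = -4.5
  s[V,V] = ((2.2)·(2.2) + (1.2)·(1.2) + (-2.8)·(-2.8) + (-2.8)·(-2.8) + (2.2)·(2.2)) / 4 = 26.8/4 = 6.7
  Sample standard deviations s_i = √(s[i,i]):
  s(U) = √(8.5) = 2.9155
  s(V) = √(6.7) = 2.5884

Step 3 — r_{ij} = s_{ij} / (s_i · s_j):
  r[U,U] = 1 (diagonal).
  r[U,V] = -4.5 / (2.9155 · 2.5884) = -4.5 / 7.5465 = -0.5963
  r[V,V] = 1 (diagonal).

R is symmetric with unit diagonal. Assembling:

R = [[1, -0.5963],
 [-0.5963, 1]]


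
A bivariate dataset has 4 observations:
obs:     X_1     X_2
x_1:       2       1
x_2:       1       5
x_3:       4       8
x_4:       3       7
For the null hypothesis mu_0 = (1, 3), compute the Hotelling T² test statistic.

Step 1 — sample mean vector:
  mean(X_1) = (2 + 1 + 4 + 3) / 4 = 10/4 = 2.5
  mean(X_2) = (1 + 5 + 8 + 7) / 4 = 21/4 = 5.25
  x̄ = (2.5, 5.25),  deviation x̄ - mu_0 = (2.5, 5.25) - (1, 3) = (1.5, 2.25).

Step 2 — sample covariance matrix, S[i,j] = (1/(n-1)) · Σ_k (x_{k,i} - mean_i) · (x_{k,j} - mean_j), divisor n-1 = 3:
  S[X_1,X_1] = ((-0.5)·(-0.5) + (-1.5)·(-1.5) + (1.5)·(1.5) + (0.5)·(0.5)) / 3 = 5/3 = 1.6667
  S[X_1,X_2] = ((-0.5)·(-4.25) + (-1.5)·(-0.25) + (1.5)·(2.75) + (0.5)·(1.75)) / 3 = 7.5/3 = 2.5
  S[X_2,X_2] = ((-4.25)·(-4.25) + (-0.25)·(-0.25) + (2.75)·(2.75) + (1.75)·(1.75)) / 3 = 28.75/3 = 9.5833
  S = [[1.6667, 2.5],
 [2.5, 9.5833]].

Step 3 — invert S. det(S) = 1.6667·9.5833 - (2.5)² = 9.7222.
  S^{-1} = (1/det) · [[d, -b], [-b, a]] = [[0.9857, -0.2571],
 [-0.2571, 0.1714]].

Step 4 — quadratic form (x̄ - mu_0)^T · S^{-1} · (x̄ - mu_0):
  S^{-1} · (x̄ - mu_0) = (0.9, 0),
  (x̄ - mu_0)^T · [...] = (1.5)·(0.9) + (2.25)·(0) = 1.35.

Step 5 — scale by n: T² = 4 · 1.35 = 5.4.

T² ≈ 5.4


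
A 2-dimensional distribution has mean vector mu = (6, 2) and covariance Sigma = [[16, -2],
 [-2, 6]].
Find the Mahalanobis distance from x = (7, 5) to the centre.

Step 1 — centre the observation: (x - mu) = (1, 3).

Step 2 — invert Sigma. det(Sigma) = 16·6 - (-2)² = 92.
  Sigma^{-1} = (1/det) · [[d, -b], [-b, a]] = [[0.0652, 0.0217],
 [0.0217, 0.1739]].

Step 3 — form the quadratic (x - mu)^T · Sigma^{-1} · (x - mu):
  Sigma^{-1} · (x - mu) = (0.1304, 0.5435).
  (x - mu)^T · [Sigma^{-1} · (x - mu)] = (1)·(0.1304) + (3)·(0.5435) = 1.7609.

Step 4 — take square root: d = √(1.7609) ≈ 1.327.

d(x, mu) = √(1.7609) ≈ 1.327


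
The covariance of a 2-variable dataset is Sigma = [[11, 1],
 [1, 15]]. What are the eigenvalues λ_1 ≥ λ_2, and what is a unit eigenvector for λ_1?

Step 1 — characteristic polynomial of 2×2 Sigma:
  det(Sigma - λI) = λ² - trace · λ + det = 0.
  trace = 11 + 15 = 26, det = 11·15 - (1)² = 164.
Step 2 — discriminant:
  Δ = trace² - 4·det = 676 - 656 = 20.
Step 3 — eigenvalues:
  λ = (trace ± √Δ)/2 = (26 ± 4.4721)/2,
  λ_1 = 15.2361,  λ_2 = 10.7639.

Step 4 — unit eigenvector for λ_1: solve (Sigma - λ_1 I)v = 0. First row:
  (11 - 15.2361)·v_x + (1)·v_y = 0, i.e. (-4.2361)·v_x + (1)·v_y = 0,
  so v ∝ (b, λ_1 - a) = (1, 4.2361) = u.
  ||u|| = √((1)² + (4.2361)²) = √(18.9443) ≈ 4.3525,
  v_1 = u/||u|| ≈ (0.2298, 0.9732) (||v_1|| = 1).

λ_1 = 15.2361,  λ_2 = 10.7639;  v_1 ≈ (0.2298, 0.9732)


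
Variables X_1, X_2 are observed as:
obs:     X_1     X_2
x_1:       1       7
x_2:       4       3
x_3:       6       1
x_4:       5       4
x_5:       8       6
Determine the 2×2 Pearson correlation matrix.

Step 1 — column means:
  mean(X_1) = (1 + 4 + 6 + 5 + 8) / 5 = 24/5 = 4.8
  mean(X_2) = (7 + 3 + 1 + 4 + 6) / 5 = 21/5 = 4.2

Step 2 — sample variances and covariances s[i,j] = (1/(n-1)) · Σ_k (x_{k,i} - mean_i) · (x_{k,j} - mean_j), with n-1 = 4:
  s[X_1,X_1] = ((-3.8)·(-3.8) + (-0.8)·(-0.8) + (1.2)·(1.2) + (0.2)·(0.2) + (3.2)·(3.2)) / 4 = 26.8/4 = 6.7
  s[X_1,X_2] = ((-3.8)·(2.8) + (-0.8)·(-1.2) + (1.2)·(-3.2) + (0.2)·(-0.2) + (3.2)·(1.8)) / 4 = -7.8/4 = -1.95
  s[X_2,X_2] = ((2.8)·(2.8) + (-1.2)·(-1.2) + (-3.2)·(-3.2) + (-0.2)·(-0.2) + (1.8)·(1.8)) / 4 = 22.8/4 = 5.7
  Sample standard deviations s_i = √(s[i,i]):
  s(X_1) = √(6.7) = 2.5884
  s(X_2) = √(5.7) = 2.3875

Step 3 — r_{ij} = s_{ij} / (s_i · s_j):
  r[X_1,X_1] = 1 (diagonal).
  r[X_1,X_2] = -1.95 / (2.5884 · 2.3875) = -1.95 / 6.1798 = -0.3155
  r[X_2,X_2] = 1 (diagonal).

R is symmetric with unit diagonal. Assembling:

R = [[1, -0.3155],
 [-0.3155, 1]]


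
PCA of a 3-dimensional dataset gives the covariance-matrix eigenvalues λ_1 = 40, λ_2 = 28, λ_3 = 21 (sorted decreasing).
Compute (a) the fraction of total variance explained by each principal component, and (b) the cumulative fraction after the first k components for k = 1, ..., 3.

Step 1 — total variance = trace(Sigma) = Σ λ_i = 40 + 28 + 21 = 89.

Step 2 — fraction explained by component i = λ_i / Σ λ:
  PC1: 40/89 = 0.4494
  PC2: 28/89 = 0.3146
  PC3: 21/89 = 0.236

Step 3 — cumulative fraction after k components = (λ_1 + ... + λ_k) / Σ λ:
  k = 1: 40/89 = 0.4494
  k = 2: (40 + 28)/89 = 68/89 = 0.764
  k = 3: (40 + 28 + 21)/89 = 89/89 = 1

Summary (fraction, with percent):

explained: PC1 0.4494 (44.94%), PC2 0.3146 (31.46%), PC3 0.236 (23.6%);  cumulative: 0.4494, 0.764, 1


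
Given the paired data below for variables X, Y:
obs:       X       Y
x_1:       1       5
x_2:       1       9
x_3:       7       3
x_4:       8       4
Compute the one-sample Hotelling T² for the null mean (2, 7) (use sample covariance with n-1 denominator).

Step 1 — sample mean vector:
  mean(X) = (1 + 1 + 7 + 8) / 4 = 17/4 = 4.25
  mean(Y) = (5 + 9 + 3 + 4) / 4 = 21/4 = 5.25
  x̄ = (4.25, 5.25),  deviation x̄ - mu_0 = (4.25, 5.25) - (2, 7) = (2.25, -1.75).

Step 2 — sample covariance matrix, S[i,j] = (1/(n-1)) · Σ_k (x_{k,i} - mean_i) · (x_{k,j} - mean_j), divisor n-1 = 3:
  S[X,X] = ((-3.25)·(-3.25) + (-3.25)·(-3.25) + (2.75)·(2.75) + (3.75)·(3.75)) / 3 = 42.75/3 = 14.25
  S[X,Y] = ((-3.25)·(-0.25) + (-3.25)·(3.75) + (2.75)·(-2.25) + (3.75)·(-1.25)) / 3 = -22.25/3 = -7.4167
  S[Y,Y] = ((-0.25)·(-0.25) + (3.75)·(3.75) + (-2.25)·(-2.25) + (-1.25)·(-1.25)) / 3 = 20.75/3 = 6.9167
  S = [[14.25, -7.4167],
 [-7.4167, 6.9167]].

Step 3 — invert S. det(S) = 14.25·6.9167 - (-7.4167)² = 43.5556.
  S^{-1} = (1/det) · [[d, -b], [-b, a]] = [[0.1588, 0.1703],
 [0.1703, 0.3272]].

Step 4 — quadratic form (x̄ - mu_0)^T · S^{-1} · (x̄ - mu_0):
  S^{-1} · (x̄ - mu_0) = (0.0593, -0.1894),
  (x̄ - mu_0)^T · [...] = (2.25)·(0.0593) + (-1.75)·(-0.1894) = 0.4649.

Step 5 — scale by n: T² = 4 · 0.4649 = 1.8597.

T² ≈ 1.8597


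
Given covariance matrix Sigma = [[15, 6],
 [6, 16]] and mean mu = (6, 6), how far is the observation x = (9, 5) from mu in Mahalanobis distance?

Step 1 — centre the observation: (x - mu) = (3, -1).

Step 2 — invert Sigma. det(Sigma) = 15·16 - (6)² = 204.
  Sigma^{-1} = (1/det) · [[d, -b], [-b, a]] = [[0.0784, -0.0294],
 [-0.0294, 0.0735]].

Step 3 — form the quadratic (x - mu)^T · Sigma^{-1} · (x - mu):
  Sigma^{-1} · (x - mu) = (0.2647, -0.1618).
  (x - mu)^T · [Sigma^{-1} · (x - mu)] = (3)·(0.2647) + (-1)·(-0.1618) = 0.9559.

Step 4 — take square root: d = √(0.9559) ≈ 0.9777.

d(x, mu) = √(0.9559) ≈ 0.9777


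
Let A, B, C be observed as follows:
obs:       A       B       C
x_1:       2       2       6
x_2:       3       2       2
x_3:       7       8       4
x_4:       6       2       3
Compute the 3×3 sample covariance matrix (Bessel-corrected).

Step 1 — column means:
  mean(A) = (2 + 3 + 7 + 6) / 4 = 18/4 = 4.5
  mean(B) = (2 + 2 + 8 + 2) / 4 = 14/4 = 3.5
  mean(C) = (6 + 2 + 4 + 3) / 4 = 15/4 = 3.75

Step 2 — sample covariance S[i,j] = (1/(n-1)) · Σ_k (x_{k,i} - mean_i) · (x_{k,j} - mean_j), with n-1 = 3.
  S[A,A] = ((-2.5)·(-2.5) + (-1.5)·(-1.5) + (2.5)·(2.5) + (1.5)·(1.5)) / 3 = 17/3 = 5.6667
  S[A,B] = ((-2.5)·(-1.5) + (-1.5)·(-1.5) + (2.5)·(4.5) + (1.5)·(-1.5)) / 3 = 15/3 = 5
  S[A,C] = ((-2.5)·(2.25) + (-1.5)·(-1.75) + (2.5)·(0.25) + (1.5)·(-0.75)) / 3 = -3.5/3 = -1.1667
  S[B,B] = ((-1.5)·(-1.5) + (-1.5)·(-1.5) + (4.5)·(4.5) + (-1.5)·(-1.5)) / 3 = 27/3 = 9
  S[B,C] = ((-1.5)·(2.25) + (-1.5)·(-1.75) + (4.5)·(0.25) + (-1.5)·(-0.75)) / 3 = 1.5/3 = 0.5
  S[C,C] = ((2.25)·(2.25) + (-1.75)·(-1.75) + (0.25)·(0.25) + (-0.75)·(-0.75)) / 3 = 8.75/3 = 2.9167

S is symmetric (S[j,i] = S[i,j]). Assembling:

S = [[5.6667, 5, -1.1667],
 [5, 9, 0.5],
 [-1.1667, 0.5, 2.9167]]


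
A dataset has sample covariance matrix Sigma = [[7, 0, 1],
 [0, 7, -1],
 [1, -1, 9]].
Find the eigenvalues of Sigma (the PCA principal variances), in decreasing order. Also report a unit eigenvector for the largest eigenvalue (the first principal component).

Step 1 — characteristic polynomial p(λ) = det(λI - Sigma) = λ³ - tr·λ² + c_1·λ - det, where tr = trace, c_1 = sum of the principal 2×2 minors, det = det(Sigma):
  tr = 7 + 7 + 9 = 23,
  c_1 = (7·7 - (0)²) + (7·9 - (1)²) + (7·9 - (-1)²) = 49 + 62 + 62 = 173,
  det = 7·(7·9 - (-1)²) - (0)·((0)·9 - (-1)·(1)) + (1)·((0)·(-1) - 7·(1)) = 7·(62) - (0)·(1) + (1)·(-7) = 427.
  So p(λ) = λ³ - 23λ² + 173λ - 427.
Step 2 — look for an integer root (rational root theorem: any rational root is an integer divisor of 427). Testing λ = 7:
  p(7) = 343 - 1127 + 1211 - 427 = 0  ✓
  Dividing out (λ - 7): p(λ) = (λ - 7)(λ² - 16λ + 61).
Step 3 — remaining eigenvalues from the quadratic λ² - 16λ + 61 = 0:
  Δ = 16² - 4·61 = 256 - 244 = 12,  λ = (16 ± √12)/2 = (16 ± 3.4641)/2 ≈ 9.7321 or 6.2679.
  Sorted: λ_1 = 9.7321,  λ_2 = 7,  λ_3 = 6.2679  (check: sum = 23 = tr ✓).

Step 4 — unit eigenvector for λ_1 ≈ 9.7321: v spans the null space of (Sigma - λ_1 I), whose rows are
  r_1 = (-2.7321, 0, 1),  r_2 = (0, -2.7321, -1),  r_3 = (1, -1, -0.7321).
  v is orthogonal to every row, so take v ∝ r_1 × r_2 = ((0)·(-1) - (1)·(-2.7321), (1)·(0) - (-2.7321)·(-1), (-2.7321)·(-2.7321) - (0)·(0)) ≈ (2.7321, -2.7321, 7.4641).
  Let u = (2.7321, -2.7321, 7.4641).
  ||u|| = √((2.7321)² + (-2.7321)² + (7.4641)²) = √(70.641) ≈ 8.4048,  v_1 = u/||u|| ≈ (0.3251, -0.3251, 0.8881) (||v_1|| = 1).

λ_1 = 9.7321,  λ_2 = 7,  λ_3 = 6.2679;  v_1 ≈ (0.3251, -0.3251, 0.8881)


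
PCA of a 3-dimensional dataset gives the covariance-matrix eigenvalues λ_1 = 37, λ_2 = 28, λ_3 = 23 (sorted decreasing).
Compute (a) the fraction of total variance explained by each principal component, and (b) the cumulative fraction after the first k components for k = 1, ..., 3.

Step 1 — total variance = trace(Sigma) = Σ λ_i = 37 + 28 + 23 = 88.

Step 2 — fraction explained by component i = λ_i / Σ λ:
  PC1: 37/88 = 0.4205
  PC2: 28/88 = 0.3182
  PC3: 23/88 = 0.2614

Step 3 — cumulative fraction after k components = (λ_1 + ... + λ_k) / Σ λ:
  k = 1: 37/88 = 0.4205
  k = 2: (37 + 28)/88 = 65/88 = 0.7386
  k = 3: (37 + 28 + 23)/88 = 88/88 = 1

Summary (fraction, with percent):

explained: PC1 0.4205 (42.05%), PC2 0.3182 (31.82%), PC3 0.2614 (26.14%);  cumulative: 0.4205, 0.7386, 1


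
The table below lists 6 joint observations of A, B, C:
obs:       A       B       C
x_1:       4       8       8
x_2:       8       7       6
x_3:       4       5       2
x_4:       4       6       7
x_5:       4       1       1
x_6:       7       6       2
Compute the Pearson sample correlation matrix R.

Step 1 — column means:
  mean(A) = (4 + 8 + 4 + 4 + 4 + 7) / 6 = 31/6 = 5.1667
  mean(B) = (8 + 7 + 5 + 6 + 1 + 6) / 6 = 33/6 = 5.5
  mean(C) = (8 + 6 + 2 + 7 + 1 + 2) / 6 = 26/6 = 4.3333

Step 2 — sample variances and covariances s[i,j] = (1/(n-1)) · Σ_k (x_{k,i} - mean_i) · (x_{k,j} - mean_j), with n-1 = 5:
  s[A,A] = ((-1.1667)·(-1.1667) + (2.8333)·(2.8333) + (-1.1667)·(-1.1667) + (-1.1667)·(-1.1667) + (-1.1667)·(-1.1667) + (1.8333)·(1.8333)) / 5 = 16.8333/5 = 3.3667
  s[A,B] = ((-1.1667)·(2.5) + (2.8333)·(1.5) + (-1.1667)·(-0.5) + (-1.1667)·(0.5) + (-1.1667)·(-4.5) + (1.8333)·(0.5)) / 5 = 7.5/5 = 1.5
  s[A,C] = ((-1.1667)·(3.6667) + (2.8333)·(1.6667) + (-1.1667)·(-2.3333) + (-1.1667)·(2.6667) + (-1.1667)·(-3.3333) + (1.8333)·(-2.3333)) / 5 = -0.3333/5 = -0.0667
  s[B,B] = ((2.5)·(2.5) + (1.5)·(1.5) + (-0.5)·(-0.5) + (0.5)·(0.5) + (-4.5)·(-4.5) + (0.5)·(0.5)) / 5 = 29.5/5 = 5.9
  s[B,C] = ((2.5)·(3.6667) + (1.5)·(1.6667) + (-0.5)·(-2.3333) + (0.5)·(2.6667) + (-4.5)·(-3.3333) + (0.5)·(-2.3333)) / 5 = 28/5 = 5.6
  s[C,C] = ((3.6667)·(3.6667) + (1.6667)·(1.6667) + (-2.3333)·(-2.3333) + (2.6667)·(2.6667) + (-3.3333)·(-3.3333) + (-2.3333)·(-2.3333)) / 5 = 45.3333/5 = 9.0667
  Sample standard deviations s_i = √(s[i,i]):
  s(A) = √(3.3667) = 1.8348
  s(B) = √(5.9) = 2.429
  s(C) = √(9.0667) = 3.0111

Step 3 — r_{ij} = s_{ij} / (s_i · s_j):
  r[A,A] = 1 (diagonal).
  r[A,B] = 1.5 / (1.8348 · 2.429) = 1.5 / 4.4568 = 0.3366
  r[A,C] = -0.0667 / (1.8348 · 3.0111) = -0.0667 / 5.5249 = -0.0121
  r[B,B] = 1 (diagonal).
  r[B,C] = 5.6 / (2.429 · 3.0111) = 5.6 / 7.3139 = 0.7657
  r[C,C] = 1 (diagonal).

R is symmetric with unit diagonal. Assembling:

R = [[1, 0.3366, -0.0121],
 [0.3366, 1, 0.7657],
 [-0.0121, 0.7657, 1]]


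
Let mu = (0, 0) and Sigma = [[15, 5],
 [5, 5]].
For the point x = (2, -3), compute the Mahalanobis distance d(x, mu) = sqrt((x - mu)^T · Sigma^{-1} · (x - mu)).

Step 1 — centre the observation: (x - mu) = (2, -3).

Step 2 — invert Sigma. det(Sigma) = 15·5 - (5)² = 50.
  Sigma^{-1} = (1/det) · [[d, -b], [-b, a]] = [[0.1, -0.1],
 [-0.1, 0.3]].

Step 3 — form the quadratic (x - mu)^T · Sigma^{-1} · (x - mu):
  Sigma^{-1} · (x - mu) = (0.5, -1.1).
  (x - mu)^T · [Sigma^{-1} · (x - mu)] = (2)·(0.5) + (-3)·(-1.1) = 4.3.

Step 4 — take square root: d = √(4.3) ≈ 2.0736.

d(x, mu) = √(4.3) ≈ 2.0736


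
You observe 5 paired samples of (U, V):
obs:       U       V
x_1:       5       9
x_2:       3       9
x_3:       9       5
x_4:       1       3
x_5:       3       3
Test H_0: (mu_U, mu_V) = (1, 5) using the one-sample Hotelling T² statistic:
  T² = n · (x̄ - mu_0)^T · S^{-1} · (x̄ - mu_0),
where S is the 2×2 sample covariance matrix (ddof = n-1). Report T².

Step 1 — sample mean vector:
  mean(U) = (5 + 3 + 9 + 1 + 3) / 5 = 21/5 = 4.2
  mean(V) = (9 + 9 + 5 + 3 + 3) / 5 = 29/5 = 5.8
  x̄ = (4.2, 5.8),  deviation x̄ - mu_0 = (4.2, 5.8) - (1, 5) = (3.2, 0.8).

Step 2 — sample covariance matrix, S[i,j] = (1/(n-1)) · Σ_k (x_{k,i} - mean_i) · (x_{k,j} - mean_j), divisor n-1 = 4:
  S[U,U] = ((0.8)·(0.8) + (-1.2)·(-1.2) + (4.8)·(4.8) + (-3.2)·(-3.2) + (-1.2)·(-1.2)) / 4 = 36.8/4 = 9.2
  S[U,V] = ((0.8)·(3.2) + (-1.2)·(3.2) + (4.8)·(-0.8) + (-3.2)·(-2.8) + (-1.2)·(-2.8)) / 4 = 7.2/4 = 1.8
  S[V,V] = ((3.2)·(3.2) + (3.2)·(3.2) + (-0.8)·(-0.8) + (-2.8)·(-2.8) + (-2.8)·(-2.8)) / 4 = 36.8/4 = 9.2
  S = [[9.2, 1.8],
 [1.8, 9.2]].

Step 3 — invert S. det(S) = 9.2·9.2 - (1.8)² = 81.4.
  S^{-1} = (1/det) · [[d, -b], [-b, a]] = [[0.113, -0.0221],
 [-0.0221, 0.113]].

Step 4 — quadratic form (x̄ - mu_0)^T · S^{-1} · (x̄ - mu_0):
  S^{-1} · (x̄ - mu_0) = (0.344, 0.0197),
  (x̄ - mu_0)^T · [...] = (3.2)·(0.344) + (0.8)·(0.0197) = 1.1165.

Step 5 — scale by n: T² = 5 · 1.1165 = 5.5823.

T² ≈ 5.5823


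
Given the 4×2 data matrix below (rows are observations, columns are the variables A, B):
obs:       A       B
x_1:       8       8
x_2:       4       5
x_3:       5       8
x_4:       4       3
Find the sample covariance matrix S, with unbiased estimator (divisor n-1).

Step 1 — column means:
  mean(A) = (8 + 4 + 5 + 4) / 4 = 21/4 = 5.25
  mean(B) = (8 + 5 + 8 + 3) / 4 = 24/4 = 6

Step 2 — sample covariance S[i,j] = (1/(n-1)) · Σ_k (x_{k,i} - mean_i) · (x_{k,j} - mean_j), with n-1 = 3.
  S[A,A] = ((2.75)·(2.75) + (-1.25)·(-1.25) + (-0.25)·(-0.25) + (-1.25)·(-1.25)) / 3 = 10.75/3 = 3.5833
  S[A,B] = ((2.75)·(2) + (-1.25)·(-1) + (-0.25)·(2) + (-1.25)·(-3)) / 3 = 10/3 = 3.3333
  S[B,B] = ((2)·(2) + (-1)·(-1) + (2)·(2) + (-3)·(-3)) / 3 = 18/3 = 6

S is symmetric (S[j,i] = S[i,j]). Assembling:

S = [[3.5833, 3.3333],
 [3.3333, 6]]


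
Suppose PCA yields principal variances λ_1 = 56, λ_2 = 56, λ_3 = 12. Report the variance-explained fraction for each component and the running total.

Step 1 — total variance = trace(Sigma) = Σ λ_i = 56 + 56 + 12 = 124.

Step 2 — fraction explained by component i = λ_i / Σ λ:
  PC1: 56/124 = 0.4516
  PC2: 56/124 = 0.4516
  PC3: 12/124 = 0.0968

Step 3 — cumulative fraction after k components = (λ_1 + ... + λ_k) / Σ λ:
  k = 1: 56/124 = 0.4516
  k = 2: (56 + 56)/124 = 112/124 = 0.9032
  k = 3: (56 + 56 + 12)/124 = 124/124 = 1

Summary (fraction, with percent):

explained: PC1 0.4516 (45.16%), PC2 0.4516 (45.16%), PC3 0.0968 (9.68%);  cumulative: 0.4516, 0.9032, 1


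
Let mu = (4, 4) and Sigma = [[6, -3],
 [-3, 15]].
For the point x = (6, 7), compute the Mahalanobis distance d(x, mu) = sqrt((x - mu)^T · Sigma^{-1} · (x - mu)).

Step 1 — centre the observation: (x - mu) = (2, 3).

Step 2 — invert Sigma. det(Sigma) = 6·15 - (-3)² = 81.
  Sigma^{-1} = (1/det) · [[d, -b], [-b, a]] = [[0.1852, 0.037],
 [0.037, 0.0741]].

Step 3 — form the quadratic (x - mu)^T · Sigma^{-1} · (x - mu):
  Sigma^{-1} · (x - mu) = (0.4815, 0.2963).
  (x - mu)^T · [Sigma^{-1} · (x - mu)] = (2)·(0.4815) + (3)·(0.2963) = 1.8519.

Step 4 — take square root: d = √(1.8519) ≈ 1.3608.

d(x, mu) = √(1.8519) ≈ 1.3608


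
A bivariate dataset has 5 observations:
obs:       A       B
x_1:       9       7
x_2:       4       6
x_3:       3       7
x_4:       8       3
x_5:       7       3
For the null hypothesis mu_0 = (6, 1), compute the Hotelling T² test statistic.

Step 1 — sample mean vector:
  mean(A) = (9 + 4 + 3 + 8 + 7) / 5 = 31/5 = 6.2
  mean(B) = (7 + 6 + 7 + 3 + 3) / 5 = 26/5 = 5.2
  x̄ = (6.2, 5.2),  deviation x̄ - mu_0 = (6.2, 5.2) - (6, 1) = (0.2, 4.2).

Step 2 — sample covariance matrix, S[i,j] = (1/(n-1)) · Σ_k (x_{k,i} - mean_i) · (x_{k,j} - mean_j), divisor n-1 = 4:
  S[A,A] = ((2.8)·(2.8) + (-2.2)·(-2.2) + (-3.2)·(-3.2) + (1.8)·(1.8) + (0.8)·(0.8)) / 4 = 26.8/4 = 6.7
  S[A,B] = ((2.8)·(1.8) + (-2.2)·(0.8) + (-3.2)·(1.8) + (1.8)·(-2.2) + (0.8)·(-2.2)) / 4 = -8.2/4 = -2.05
  S[B,B] = ((1.8)·(1.8) + (0.8)·(0.8) + (1.8)·(1.8) + (-2.2)·(-2.2) + (-2.2)·(-2.2)) / 4 = 16.8/4 = 4.2
  S = [[6.7, -2.05],
 [-2.05, 4.2]].

Step 3 — invert S. det(S) = 6.7·4.2 - (-2.05)² = 23.9375.
  S^{-1} = (1/det) · [[d, -b], [-b, a]] = [[0.1755, 0.0856],
 [0.0856, 0.2799]].

Step 4 — quadratic form (x̄ - mu_0)^T · S^{-1} · (x̄ - mu_0):
  S^{-1} · (x̄ - mu_0) = (0.3948, 1.1927),
  (x̄ - mu_0)^T · [...] = (0.2)·(0.3948) + (4.2)·(1.1927) = 5.0883.

Step 5 — scale by n: T² = 5 · 5.0883 = 25.4413.

T² ≈ 25.4413


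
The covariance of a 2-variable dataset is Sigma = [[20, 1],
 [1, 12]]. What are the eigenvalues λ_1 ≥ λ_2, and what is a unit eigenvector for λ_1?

Step 1 — characteristic polynomial of 2×2 Sigma:
  det(Sigma - λI) = λ² - trace · λ + det = 0.
  trace = 20 + 12 = 32, det = 20·12 - (1)² = 239.
Step 2 — discriminant:
  Δ = trace² - 4·det = 1024 - 956 = 68.
Step 3 — eigenvalues:
  λ = (trace ± √Δ)/2 = (32 ± 8.2462)/2,
  λ_1 = 20.1231,  λ_2 = 11.8769.

Step 4 — unit eigenvector for λ_1: solve (Sigma - λ_1 I)v = 0. First row:
  (20 - 20.1231)·v_x + (1)·v_y = 0, i.e. (-0.1231)·v_x + (1)·v_y = 0,
  so v ∝ (b, λ_1 - a) = (1, 0.1231) = u.
  ||u|| = √((1)² + (0.1231)²) = √(1.0152) ≈ 1.0075,
  v_1 = u/||u|| ≈ (0.9925, 0.1222) (||v_1|| = 1).

λ_1 = 20.1231,  λ_2 = 11.8769;  v_1 ≈ (0.9925, 0.1222)


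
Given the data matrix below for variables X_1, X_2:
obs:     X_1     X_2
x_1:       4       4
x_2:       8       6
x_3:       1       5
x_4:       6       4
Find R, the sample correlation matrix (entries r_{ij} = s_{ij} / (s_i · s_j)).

Step 1 — column means:
  mean(X_1) = (4 + 8 + 1 + 6) / 4 = 19/4 = 4.75
  mean(X_2) = (4 + 6 + 5 + 4) / 4 = 19/4 = 4.75

Step 2 — sample variances and covariances s[i,j] = (1/(n-1)) · Σ_k (x_{k,i} - mean_i) · (x_{k,j} - mean_j), with n-1 = 3:
  s[X_1,X_1] = ((-0.75)·(-0.75) + (3.25)·(3.25) + (-3.75)·(-3.75) + (1.25)·(1.25)) / 3 = 26.75/3 = 8.9167
  s[X_1,X_2] = ((-0.75)·(-0.75) + (3.25)·(1.25) + (-3.75)·(0.25) + (1.25)·(-0.75)) / 3 = 2.75/3 = 0.9167
  s[X_2,X_2] = ((-0.75)·(-0.75) + (1.25)·(1.25) + (0.25)·(0.25) + (-0.75)·(-0.75)) / 3 = 2.75/3 = 0.9167
  Sample standard deviations s_i = √(s[i,i]):
  s(X_1) = √(8.9167) = 2.9861
  s(X_2) = √(0.9167) = 0.9574

Step 3 — r_{ij} = s_{ij} / (s_i · s_j):
  r[X_1,X_1] = 1 (diagonal).
  r[X_1,X_2] = 0.9167 / (2.9861 · 0.9574) = 0.9167 / 2.859 = 0.3206
  r[X_2,X_2] = 1 (diagonal).

R is symmetric with unit diagonal. Assembling:

R = [[1, 0.3206],
 [0.3206, 1]]


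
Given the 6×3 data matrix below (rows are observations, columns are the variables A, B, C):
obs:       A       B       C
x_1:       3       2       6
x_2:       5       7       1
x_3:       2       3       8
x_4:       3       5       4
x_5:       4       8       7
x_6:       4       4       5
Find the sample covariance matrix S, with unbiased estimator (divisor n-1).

Step 1 — column means:
  mean(A) = (3 + 5 + 2 + 3 + 4 + 4) / 6 = 21/6 = 3.5
  mean(B) = (2 + 7 + 3 + 5 + 8 + 4) / 6 = 29/6 = 4.8333
  mean(C) = (6 + 1 + 8 + 4 + 7 + 5) / 6 = 31/6 = 5.1667

Step 2 — sample covariance S[i,j] = (1/(n-1)) · Σ_k (x_{k,i} - mean_i) · (x_{k,j} - mean_j), with n-1 = 5.
  S[A,A] = ((-0.5)·(-0.5) + (1.5)·(1.5) + (-1.5)·(-1.5) + (-0.5)·(-0.5) + (0.5)·(0.5) + (0.5)·(0.5)) / 5 = 5.5/5 = 1.1
  S[A,B] = ((-0.5)·(-2.8333) + (1.5)·(2.1667) + (-1.5)·(-1.8333) + (-0.5)·(0.1667) + (0.5)·(3.1667) + (0.5)·(-0.8333)) / 5 = 8.5/5 = 1.7
  S[A,C] = ((-0.5)·(0.8333) + (1.5)·(-4.1667) + (-1.5)·(2.8333) + (-0.5)·(-1.1667) + (0.5)·(1.8333) + (0.5)·(-0.1667)) / 5 = -9.5/5 = -1.9
  S[B,B] = ((-2.8333)·(-2.8333) + (2.1667)·(2.1667) + (-1.8333)·(-1.8333) + (0.1667)·(0.1667) + (3.1667)·(3.1667) + (-0.8333)·(-0.8333)) / 5 = 26.8333/5 = 5.3667
  S[B,C] = ((-2.8333)·(0.8333) + (2.1667)·(-4.1667) + (-1.8333)·(2.8333) + (0.1667)·(-1.1667) + (3.1667)·(1.8333) + (-0.8333)·(-0.1667)) / 5 = -10.8333/5 = -2.1667
  S[C,C] = ((0.8333)·(0.8333) + (-4.1667)·(-4.1667) + (2.8333)·(2.8333) + (-1.1667)·(-1.1667) + (1.8333)·(1.8333) + (-0.1667)·(-0.1667)) / 5 = 30.8333/5 = 6.1667

S is symmetric (S[j,i] = S[i,j]). Assembling:

S = [[1.1, 1.7, -1.9],
 [1.7, 5.3667, -2.1667],
 [-1.9, -2.1667, 6.1667]]


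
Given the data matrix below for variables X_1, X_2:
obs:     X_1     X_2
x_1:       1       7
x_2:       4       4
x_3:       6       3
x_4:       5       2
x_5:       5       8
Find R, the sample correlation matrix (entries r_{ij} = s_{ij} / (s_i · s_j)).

Step 1 — column means:
  mean(X_1) = (1 + 4 + 6 + 5 + 5) / 5 = 21/5 = 4.2
  mean(X_2) = (7 + 4 + 3 + 2 + 8) / 5 = 24/5 = 4.8

Step 2 — sample variances and covariances s[i,j] = (1/(n-1)) · Σ_k (x_{k,i} - mean_i) · (x_{k,j} - mean_j), with n-1 = 4:
  s[X_1,X_1] = ((-3.2)·(-3.2) + (-0.2)·(-0.2) + (1.8)·(1.8) + (0.8)·(0.8) + (0.8)·(0.8)) / 4 = 14.8/4 = 3.7
  s[X_1,X_2] = ((-3.2)·(2.2) + (-0.2)·(-0.8) + (1.8)·(-1.8) + (0.8)·(-2.8) + (0.8)·(3.2)) / 4 = -9.8/4 = -2.45
  s[X_2,X_2] = ((2.2)·(2.2) + (-0.8)·(-0.8) + (-1.8)·(-1.8) + (-2.8)·(-2.8) + (3.2)·(3.2)) / 4 = 26.8/4 = 6.7
  Sample standard deviations s_i = √(s[i,i]):
  s(X_1) = √(3.7) = 1.9235
  s(X_2) = √(6.7) = 2.5884

Step 3 — r_{ij} = s_{ij} / (s_i · s_j):
  r[X_1,X_1] = 1 (diagonal).
  r[X_1,X_2] = -2.45 / (1.9235 · 2.5884) = -2.45 / 4.979 = -0.4921
  r[X_2,X_2] = 1 (diagonal).

R is symmetric with unit diagonal. Assembling:

R = [[1, -0.4921],
 [-0.4921, 1]]


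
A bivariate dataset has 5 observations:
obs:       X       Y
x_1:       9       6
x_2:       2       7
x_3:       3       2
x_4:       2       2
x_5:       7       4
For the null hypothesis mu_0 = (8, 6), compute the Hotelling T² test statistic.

Step 1 — sample mean vector:
  mean(X) = (9 + 2 + 3 + 2 + 7) / 5 = 23/5 = 4.6
  mean(Y) = (6 + 7 + 2 + 2 + 4) / 5 = 21/5 = 4.2
  x̄ = (4.6, 4.2),  deviation x̄ - mu_0 = (4.6, 4.2) - (8, 6) = (-3.4, -1.8).

Step 2 — sample covariance matrix, S[i,j] = (1/(n-1)) · Σ_k (x_{k,i} - mean_i) · (x_{k,j} - mean_j), divisor n-1 = 4:
  S[X,X] = ((4.4)·(4.4) + (-2.6)·(-2.6) + (-1.6)·(-1.6) + (-2.6)·(-2.6) + (2.4)·(2.4)) / 4 = 41.2/4 = 10.3
  S[X,Y] = ((4.4)·(1.8) + (-2.6)·(2.8) + (-1.6)·(-2.2) + (-2.6)·(-2.2) + (2.4)·(-0.2)) / 4 = 9.4/4 = 2.35
  S[Y,Y] = ((1.8)·(1.8) + (2.8)·(2.8) + (-2.2)·(-2.2) + (-2.2)·(-2.2) + (-0.2)·(-0.2)) / 4 = 20.8/4 = 5.2
  S = [[10.3, 2.35],
 [2.35, 5.2]].

Step 3 — invert S. det(S) = 10.3·5.2 - (2.35)² = 48.0375.
  S^{-1} = (1/det) · [[d, -b], [-b, a]] = [[0.1082, -0.0489],
 [-0.0489, 0.2144]].

Step 4 — quadratic form (x̄ - mu_0)^T · S^{-1} · (x̄ - mu_0):
  S^{-1} · (x̄ - mu_0) = (-0.28, -0.2196),
  (x̄ - mu_0)^T · [...] = (-3.4)·(-0.28) + (-1.8)·(-0.2196) = 1.3473.

Step 5 — scale by n: T² = 5 · 1.3473 = 6.7364.

T² ≈ 6.7364


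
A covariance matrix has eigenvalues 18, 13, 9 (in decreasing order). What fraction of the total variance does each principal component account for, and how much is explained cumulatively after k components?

Step 1 — total variance = trace(Sigma) = Σ λ_i = 18 + 13 + 9 = 40.

Step 2 — fraction explained by component i = λ_i / Σ λ:
  PC1: 18/40 = 0.45
  PC2: 13/40 = 0.325
  PC3: 9/40 = 0.225

Step 3 — cumulative fraction after k components = (λ_1 + ... + λ_k) / Σ λ:
  k = 1: 18/40 = 0.45
  k = 2: (18 + 13)/40 = 31/40 = 0.775
  k = 3: (18 + 13 + 9)/40 = 40/40 = 1

Summary (fraction, with percent):

explained: PC1 0.45 (45%), PC2 0.325 (32.5%), PC3 0.225 (22.5%);  cumulative: 0.45, 0.775, 1


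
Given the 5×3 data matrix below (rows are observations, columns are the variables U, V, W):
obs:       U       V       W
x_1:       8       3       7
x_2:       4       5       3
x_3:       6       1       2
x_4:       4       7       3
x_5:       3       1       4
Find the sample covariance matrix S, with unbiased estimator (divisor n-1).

Step 1 — column means:
  mean(U) = (8 + 4 + 6 + 4 + 3) / 5 = 25/5 = 5
  mean(V) = (3 + 5 + 1 + 7 + 1) / 5 = 17/5 = 3.4
  mean(W) = (7 + 3 + 2 + 3 + 4) / 5 = 19/5 = 3.8

Step 2 — sample covariance S[i,j] = (1/(n-1)) · Σ_k (x_{k,i} - mean_i) · (x_{k,j} - mean_j), with n-1 = 4.
  S[U,U] = ((3)·(3) + (-1)·(-1) + (1)·(1) + (-1)·(-1) + (-2)·(-2)) / 4 = 16/4 = 4
  S[U,V] = ((3)·(-0.4) + (-1)·(1.6) + (1)·(-2.4) + (-1)·(3.6) + (-2)·(-2.4)) / 4 = -4/4 = -1
  S[U,W] = ((3)·(3.2) + (-1)·(-0.8) + (1)·(-1.8) + (-1)·(-0.8) + (-2)·(0.2)) / 4 = 9/4 = 2.25
  S[V,V] = ((-0.4)·(-0.4) + (1.6)·(1.6) + (-2.4)·(-2.4) + (3.6)·(3.6) + (-2.4)·(-2.4)) / 4 = 27.2/4 = 6.8
  S[V,W] = ((-0.4)·(3.2) + (1.6)·(-0.8) + (-2.4)·(-1.8) + (3.6)·(-0.8) + (-2.4)·(0.2)) / 4 = -1.6/4 = -0.4
  S[W,W] = ((3.2)·(3.2) + (-0.8)·(-0.8) + (-1.8)·(-1.8) + (-0.8)·(-0.8) + (0.2)·(0.2)) / 4 = 14.8/4 = 3.7

S is symmetric (S[j,i] = S[i,j]). Assembling:

S = [[4, -1, 2.25],
 [-1, 6.8, -0.4],
 [2.25, -0.4, 3.7]]


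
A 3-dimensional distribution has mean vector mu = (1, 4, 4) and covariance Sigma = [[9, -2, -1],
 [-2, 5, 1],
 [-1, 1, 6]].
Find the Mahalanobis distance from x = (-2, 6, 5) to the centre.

Step 1 — centre the observation: (x - mu) = (-3, 2, 1).

Step 2 — invert Sigma (cofactor / det for 3×3, or solve directly):
  Sigma^{-1} = [[0.1229, 0.0466, 0.0127],
 [0.0466, 0.2246, -0.0297],
 [0.0127, -0.0297, 0.1737]].

Step 3 — form the quadratic (x - mu)^T · Sigma^{-1} · (x - mu):
  Sigma^{-1} · (x - mu) = (-0.2627, 0.2797, 0.0763).
  (x - mu)^T · [Sigma^{-1} · (x - mu)] = (-3)·(-0.2627) + (2)·(0.2797) + (1)·(0.0763) = 1.4237.

Step 4 — take square root: d = √(1.4237) ≈ 1.1932.

d(x, mu) = √(1.4237) ≈ 1.1932


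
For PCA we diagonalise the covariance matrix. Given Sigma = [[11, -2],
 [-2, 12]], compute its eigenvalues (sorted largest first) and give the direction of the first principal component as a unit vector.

Step 1 — characteristic polynomial of 2×2 Sigma:
  det(Sigma - λI) = λ² - trace · λ + det = 0.
  trace = 11 + 12 = 23, det = 11·12 - (-2)² = 128.
Step 2 — discriminant:
  Δ = trace² - 4·det = 529 - 512 = 17.
Step 3 — eigenvalues:
  λ = (trace ± √Δ)/2 = (23 ± 4.1231)/2,
  λ_1 = 13.5616,  λ_2 = 9.4384.

Step 4 — unit eigenvector for λ_1: solve (Sigma - λ_1 I)v = 0. First row:
  (11 - 13.5616)·v_x + (-2)·v_y = 0, i.e. (-2.5616)·v_x + (-2)·v_y = 0,
  so v ∝ (b, λ_1 - a) = (-2, 2.5616); multiply by -1 so the first entry is positive: u = (2, -2.5616).
  ||u|| = √((2)² + (-2.5616)²) = √(10.5616) ≈ 3.2499,
  v_1 = u/||u|| ≈ (0.6154, -0.7882) (||v_1|| = 1).

λ_1 = 13.5616,  λ_2 = 9.4384;  v_1 ≈ (0.6154, -0.7882)


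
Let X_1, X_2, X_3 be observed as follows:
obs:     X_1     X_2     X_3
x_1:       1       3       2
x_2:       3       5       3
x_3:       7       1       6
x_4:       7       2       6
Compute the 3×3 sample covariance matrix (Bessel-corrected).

Step 1 — column means:
  mean(X_1) = (1 + 3 + 7 + 7) / 4 = 18/4 = 4.5
  mean(X_2) = (3 + 5 + 1 + 2) / 4 = 11/4 = 2.75
  mean(X_3) = (2 + 3 + 6 + 6) / 4 = 17/4 = 4.25

Step 2 — sample covariance S[i,j] = (1/(n-1)) · Σ_k (x_{k,i} - mean_i) · (x_{k,j} - mean_j), with n-1 = 3.
  S[X_1,X_1] = ((-3.5)·(-3.5) + (-1.5)·(-1.5) + (2.5)·(2.5) + (2.5)·(2.5)) / 3 = 27/3 = 9
  S[X_1,X_2] = ((-3.5)·(0.25) + (-1.5)·(2.25) + (2.5)·(-1.75) + (2.5)·(-0.75)) / 3 = -10.5/3 = -3.5
  S[X_1,X_3] = ((-3.5)·(-2.25) + (-1.5)·(-1.25) + (2.5)·(1.75) + (2.5)·(1.75)) / 3 = 18.5/3 = 6.1667
  S[X_2,X_2] = ((0.25)·(0.25) + (2.25)·(2.25) + (-1.75)·(-1.75) + (-0.75)·(-0.75)) / 3 = 8.75/3 = 2.9167
  S[X_2,X_3] = ((0.25)·(-2.25) + (2.25)·(-1.25) + (-1.75)·(1.75) + (-0.75)·(1.75)) / 3 = -7.75/3 = -2.5833
  S[X_3,X_3] = ((-2.25)·(-2.25) + (-1.25)·(-1.25) + (1.75)·(1.75) + (1.75)·(1.75)) / 3 = 12.75/3 = 4.25

S is symmetric (S[j,i] = S[i,j]). Assembling:

S = [[9, -3.5, 6.1667],
 [-3.5, 2.9167, -2.5833],
 [6.1667, -2.5833, 4.25]]
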